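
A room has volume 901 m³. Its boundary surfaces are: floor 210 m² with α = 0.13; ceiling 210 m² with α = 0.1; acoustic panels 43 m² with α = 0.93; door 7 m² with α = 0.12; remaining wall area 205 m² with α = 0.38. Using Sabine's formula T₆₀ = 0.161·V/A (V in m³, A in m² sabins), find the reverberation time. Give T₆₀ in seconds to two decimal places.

Summing Sᵢαᵢ: 210·0.13 + 210·0.1 + 43·0.93 + 7·0.12 + 205·0.38 = 167.03 m².
T₆₀ = 0.161 × 901 / 167.03 = 0.868 s.

0.87 s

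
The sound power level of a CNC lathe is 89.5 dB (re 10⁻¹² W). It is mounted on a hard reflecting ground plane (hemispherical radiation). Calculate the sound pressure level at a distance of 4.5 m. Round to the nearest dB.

68 dB

L_p = L_w − 10·log₁₀(2π·r²) with r = 4.5 m.
2π·r² = 127.2 m², 10·log₁₀ of that is 21.046 dB.
L_p = 89.5 − 21.046 = 68.45 dB.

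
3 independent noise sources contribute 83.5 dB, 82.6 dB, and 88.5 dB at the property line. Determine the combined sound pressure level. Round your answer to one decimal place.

90.5 dB

For uncorrelated sources the intensities add, so convert each level to linear form, sum, and take 10·log₁₀ of the total.
Σ 10^(L/10) = 10^(83.5/10) + 10^(82.6/10) + 10^(88.5/10) = 1.114e+09.
L_total = 10·log₁₀(1.114e+09) = 90.47 dB.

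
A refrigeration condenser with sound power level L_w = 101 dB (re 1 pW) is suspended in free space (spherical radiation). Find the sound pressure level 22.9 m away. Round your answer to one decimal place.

The power spreads over a sphere of area 4π·r², so L_p = L_w − 10·log₁₀(4π·r²).
4π·r² = 6590 m², 10·log₁₀ of that is 38.189 dB.
L_p = 101 − 38.189 = 62.81 dB.

62.8 dB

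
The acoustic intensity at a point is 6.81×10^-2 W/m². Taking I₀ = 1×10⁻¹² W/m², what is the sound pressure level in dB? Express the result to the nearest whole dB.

I/I₀ = 6.81×10^-2/10⁻¹² = 6.81×10^10, and L = 10·log₁₀(I/I₀).
L = 10·(0.8331 + 10) = 108.33 dB.

108 dB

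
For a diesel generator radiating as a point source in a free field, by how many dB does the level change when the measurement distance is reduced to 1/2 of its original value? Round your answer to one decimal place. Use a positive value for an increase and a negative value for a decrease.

+6.0 dB

Point-source spreading: ΔL = −20·log₁₀(r₂/r₁).
ΔL = −20·log₁₀(0.5) = +6.02 dB.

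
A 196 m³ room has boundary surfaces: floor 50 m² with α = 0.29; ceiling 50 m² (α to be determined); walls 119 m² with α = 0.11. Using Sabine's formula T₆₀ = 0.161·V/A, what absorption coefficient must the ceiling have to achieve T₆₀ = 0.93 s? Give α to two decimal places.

From T₆₀ = 0.161·V/A, the target T₆₀ = 0.93 s needs A = 0.161·196/0.93 = 33.93 m².
Absorption from the other surfaces = 50·0.29 + 119·0.11 = 27.59 m², so the ceiling must supply 6.34 m² over 50 m².
α = 6.34/50 = 0.127.

0.13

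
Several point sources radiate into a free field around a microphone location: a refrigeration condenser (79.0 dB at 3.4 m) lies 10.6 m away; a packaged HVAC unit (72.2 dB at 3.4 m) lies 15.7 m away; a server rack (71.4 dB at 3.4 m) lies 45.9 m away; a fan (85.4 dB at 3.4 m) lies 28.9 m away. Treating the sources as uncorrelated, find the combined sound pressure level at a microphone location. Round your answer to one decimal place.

71.4 dB

Propagate each source to the receiver with L = L_ref − 20·log₁₀(r/r_ref), then add intensities.
refrigeration condenser: 79.0 − 20·log₁₀(10.6/3.4) = 79.0 − 9.88 = 69.12 dB.
packaged HVAC unit: 72.2 − 20·log₁₀(15.7/3.4) = 72.2 − 13.29 = 58.91 dB.
server rack: 71.4 − 20·log₁₀(45.9/3.4) = 71.4 − 22.61 = 48.79 dB.
fan: 85.4 − 20·log₁₀(28.9/3.4) = 85.4 − 18.59 = 66.81 dB.
Σ 10^(L/10) = 1.383e+07 → L_total = 10·log₁₀(1.383e+07) = 71.41 dB.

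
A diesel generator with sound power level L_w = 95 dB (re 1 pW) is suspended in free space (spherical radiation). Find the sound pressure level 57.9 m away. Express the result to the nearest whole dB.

49 dB

The power spreads over a sphere of area 4π·r², so L_p = L_w − 10·log₁₀(4π·r²).
4π·r² = 4.213e+04 m², 10·log₁₀ of that is 46.246 dB.
L_p = 95 − 46.246 = 48.75 dB.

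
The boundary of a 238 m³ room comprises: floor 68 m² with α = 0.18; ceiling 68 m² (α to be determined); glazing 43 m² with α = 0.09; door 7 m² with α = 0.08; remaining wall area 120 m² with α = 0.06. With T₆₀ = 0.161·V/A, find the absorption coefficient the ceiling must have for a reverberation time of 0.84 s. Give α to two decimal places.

0.32

From T₆₀ = 0.161·V/A, the target T₆₀ = 0.84 s needs A = 0.161·238/0.84 = 45.62 m².
Absorption from the other surfaces = 68·0.18 + 43·0.09 + 7·0.08 + 120·0.06 = 23.87 m², so the ceiling must supply 21.75 m² over 68 m².
α = 21.75/68 = 0.320.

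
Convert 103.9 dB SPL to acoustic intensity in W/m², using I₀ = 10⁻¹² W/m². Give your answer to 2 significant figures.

L = 10·log₁₀(I/I₀) ⇒ I = I₀·10^(L/10) = 10⁻¹² × 10^10.39.

0.025 W/m²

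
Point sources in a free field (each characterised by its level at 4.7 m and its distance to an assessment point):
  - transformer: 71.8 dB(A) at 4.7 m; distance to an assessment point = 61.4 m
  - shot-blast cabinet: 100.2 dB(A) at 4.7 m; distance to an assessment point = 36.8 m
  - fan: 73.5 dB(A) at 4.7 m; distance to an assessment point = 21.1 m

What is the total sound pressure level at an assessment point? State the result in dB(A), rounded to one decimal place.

First find each source's level at the receiver (point-source: −20·log₁₀(r/r_ref)), then combine on an intensity basis.
transformer: 71.8 − 20·log₁₀(61.4/4.7) = 71.8 − 22.32 = 49.48 dB(A).
shot-blast cabinet: 100.2 − 20·log₁₀(36.8/4.7) = 100.2 − 17.87 = 82.33 dB(A).
fan: 73.5 − 20·log₁₀(21.1/4.7) = 73.5 − 13.04 = 60.46 dB(A).
Σ 10^(L/10) = 1.720e+08 → L_total = 10·log₁₀(1.720e+08) = 82.36 dB(A).

82.4 dB(A)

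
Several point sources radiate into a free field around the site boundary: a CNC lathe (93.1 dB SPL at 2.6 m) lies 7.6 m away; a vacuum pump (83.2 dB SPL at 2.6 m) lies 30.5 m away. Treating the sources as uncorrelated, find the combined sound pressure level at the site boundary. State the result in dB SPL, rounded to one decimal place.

First find each source's level at the receiver (point-source: −20·log₁₀(r/r_ref)), then combine on an intensity basis.
CNC lathe: 93.1 − 20·log₁₀(7.6/2.6) = 93.1 − 9.32 = 83.78 dB SPL.
vacuum pump: 83.2 − 20·log₁₀(30.5/2.6) = 83.2 − 21.39 = 61.81 dB SPL.
Σ 10^(L/10) = 2.405e+08 → L_total = 10·log₁₀(2.405e+08) = 83.81 dB SPL.

83.8 dB SPL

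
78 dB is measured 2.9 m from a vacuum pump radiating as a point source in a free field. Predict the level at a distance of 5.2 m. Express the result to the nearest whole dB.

73 dB

Spherical spreading from a point source gives a 20·log₁₀(r₂/r₁) drop.
L₂ = 78 − 20·log₁₀(5.2/2.9) = 78 − 5.072 = 72.93 dB.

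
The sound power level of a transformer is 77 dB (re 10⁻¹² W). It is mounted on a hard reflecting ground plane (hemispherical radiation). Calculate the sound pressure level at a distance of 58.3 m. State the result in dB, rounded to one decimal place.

33.7 dB

L_p = L_w − 10·log₁₀(2π·r²) with r = 58.3 m.
2π·r² = 2.136e+04 m², 10·log₁₀ of that is 43.295 dB.
L_p = 77 − 43.295 = 33.70 dB.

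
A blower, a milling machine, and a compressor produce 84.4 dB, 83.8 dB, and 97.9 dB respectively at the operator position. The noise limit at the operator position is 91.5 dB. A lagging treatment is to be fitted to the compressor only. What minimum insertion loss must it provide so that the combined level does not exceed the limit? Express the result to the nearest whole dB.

The untreated sources together contribute 10^(84.4/10) + 10^(83.8/10) = 5.153e+08, i.e. 87.12 dB.
To meet 91.5 dB overall, the treated compressor may contribute at most 10^(91.5/10) − 5.153e+08 = 8.972e+08, i.e. 89.53 dB.
Required insertion loss = 97.9 − 89.53 = 8.37 dB.

8 dB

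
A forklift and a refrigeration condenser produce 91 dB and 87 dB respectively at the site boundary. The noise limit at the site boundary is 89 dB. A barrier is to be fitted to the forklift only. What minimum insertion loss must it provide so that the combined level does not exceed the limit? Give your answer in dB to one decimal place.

6.3 dB

Fixed contribution from the other source: Σ 10^(L/10) = 10^(87/10) = 5.012e+08 (87.00 dB).
The limit corresponds to 10^(89/10) = 7.943e+08; subtracting the fixed part leaves 2.931e+08 for the forklift, i.e. 84.67 dB.
Required insertion loss = 91 − 84.67 = 6.33 dB.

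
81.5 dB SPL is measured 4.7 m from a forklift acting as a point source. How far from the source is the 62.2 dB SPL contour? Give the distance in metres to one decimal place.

43.4 m

The 19.3 dB drop corresponds to a distance ratio of 10^(19.3/20) for a point source.
r₂ = 4.7·10^((81.5−62.2)/20) = 4.7·10^(19.3/20) = 43.36 m.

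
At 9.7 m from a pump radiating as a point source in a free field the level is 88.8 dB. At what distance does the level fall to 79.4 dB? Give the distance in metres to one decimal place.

For a point source L₁ − L₂ = 20·log₁₀(r₂/r₁), so r₂ = r₁·10^((L₁−L₂)/20).
r₂ = 9.7·10^((88.8−79.4)/20) = 9.7·10^(9.4/20) = 28.63 m.

28.6 m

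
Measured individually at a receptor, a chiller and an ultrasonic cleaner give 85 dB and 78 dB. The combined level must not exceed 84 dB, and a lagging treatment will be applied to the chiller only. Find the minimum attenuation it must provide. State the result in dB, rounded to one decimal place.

Everything except the chiller sums to 10^(78/10) = 6.310e+07 in linear terms, 78.00 dB.
To meet 84 dB overall, the treated chiller may contribute at most 10^(84/10) − 6.310e+07 = 1.881e+08, i.e. 82.74 dB.
Required insertion loss = 85 − 82.74 = 2.26 dB.

2.3 dB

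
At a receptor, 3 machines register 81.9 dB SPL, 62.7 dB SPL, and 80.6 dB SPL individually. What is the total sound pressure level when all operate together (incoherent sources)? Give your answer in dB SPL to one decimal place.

For uncorrelated sources the intensities add, so convert each level to linear form, sum, and take 10·log₁₀ of the total.
Σ 10^(L/10) = 10^(81.9/10) + 10^(62.7/10) + 10^(80.6/10) = 2.716e+08.
L_total = 10·log₁₀(2.716e+08) = 84.34 dB SPL.

84.3 dB SPL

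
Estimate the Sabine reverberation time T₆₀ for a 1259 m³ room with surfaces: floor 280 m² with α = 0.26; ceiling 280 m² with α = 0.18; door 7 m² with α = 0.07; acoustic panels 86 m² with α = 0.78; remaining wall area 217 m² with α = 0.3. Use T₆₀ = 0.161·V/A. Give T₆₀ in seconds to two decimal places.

Total absorption A = 280·0.26 + 280·0.18 + 7·0.07 + 86·0.78 + 217·0.3 = 255.87 m² sabins.
T₆₀ = 0.161 × 1259 / 255.87 = 0.792 s.

0.79 s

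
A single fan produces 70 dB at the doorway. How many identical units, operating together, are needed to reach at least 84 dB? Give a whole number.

26

N identical sources give L₁ + 10·log₁₀ N, so require 10·log₁₀ N ≥ 84 − 70 = 14.0 dB.
N ≥ 10^(14.0/10) = 25.119, so N = 26.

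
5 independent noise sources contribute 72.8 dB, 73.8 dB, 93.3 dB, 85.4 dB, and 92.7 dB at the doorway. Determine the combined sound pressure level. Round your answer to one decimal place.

Incoherent sources combine by intensity addition: L_total = 10·log₁₀(Σ 10^(L_i/10)).
Σ 10^(L/10) = 10^(72.8/10) + 10^(73.8/10) + 10^(93.3/10) + 10^(85.4/10) + 10^(92.7/10) = 4.390e+09.
L_total = 10·log₁₀(4.390e+09) = 96.42 dB.

96.4 dB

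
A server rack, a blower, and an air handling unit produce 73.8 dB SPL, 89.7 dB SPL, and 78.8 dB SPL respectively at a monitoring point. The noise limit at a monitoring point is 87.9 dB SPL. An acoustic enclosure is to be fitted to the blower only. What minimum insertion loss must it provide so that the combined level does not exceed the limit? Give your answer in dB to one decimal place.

2.6 dB

Everything except the blower sums to 10^(73.8/10) + 10^(78.8/10) = 9.985e+07 in linear terms, 79.99 dB SPL.
To meet 87.9 dB SPL overall, the treated blower may contribute at most 10^(87.9/10) − 9.985e+07 = 5.167e+08, i.e. 87.13 dB SPL.
Required insertion loss = 89.7 − 87.13 = 2.57 dB.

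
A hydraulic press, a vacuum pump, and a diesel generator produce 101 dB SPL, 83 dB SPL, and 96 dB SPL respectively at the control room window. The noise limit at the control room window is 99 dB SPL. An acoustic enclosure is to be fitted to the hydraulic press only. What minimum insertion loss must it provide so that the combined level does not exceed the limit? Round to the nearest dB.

The untreated sources together contribute 10^(83/10) + 10^(96/10) = 4.181e+09, i.e. 96.21 dB SPL.
The limit corresponds to 10^(99/10) = 7.943e+09; subtracting the fixed part leaves 3.763e+09 for the hydraulic press, i.e. 95.75 dB SPL.
So the hydraulic press must be reduced from 101 to 95.75 dB SPL: IL = 5.25 dB.

5 dB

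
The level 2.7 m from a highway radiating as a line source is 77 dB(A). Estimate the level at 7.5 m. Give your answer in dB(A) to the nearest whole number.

For a line source, L₂ = L₁ − 10·log₁₀(r₂/r₁).
L₂ = 77 − 10·log₁₀(7.5/2.7) = 77 − 4.437 = 72.56 dB(A).

73 dB(A)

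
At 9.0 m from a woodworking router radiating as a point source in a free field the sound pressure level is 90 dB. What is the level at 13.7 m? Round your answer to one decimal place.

86.4 dB

Spherical spreading from a point source gives a 20·log₁₀(r₂/r₁) drop.
L₂ = 90 − 20·log₁₀(13.7/9.0) = 90 − 3.650 = 86.35 dB.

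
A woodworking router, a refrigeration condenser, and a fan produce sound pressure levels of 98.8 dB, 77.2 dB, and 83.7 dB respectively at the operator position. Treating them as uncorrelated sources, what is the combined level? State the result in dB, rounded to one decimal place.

For uncorrelated sources the intensities add, so convert each level to linear form, sum, and take 10·log₁₀ of the total.
Σ 10^(L/10) = 10^(98.8/10) + 10^(77.2/10) + 10^(83.7/10) = 7.873e+09.
L_total = 10·log₁₀(7.873e+09) = 98.96 dB.

99.0 dB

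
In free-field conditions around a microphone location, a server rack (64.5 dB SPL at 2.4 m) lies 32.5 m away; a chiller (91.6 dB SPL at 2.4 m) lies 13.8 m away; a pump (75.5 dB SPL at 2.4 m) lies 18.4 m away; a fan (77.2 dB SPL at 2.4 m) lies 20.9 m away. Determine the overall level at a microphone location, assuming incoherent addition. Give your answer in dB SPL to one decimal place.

Propagate each source to the receiver with L = L_ref − 20·log₁₀(r/r_ref), then add intensities.
server rack: 64.5 − 20·log₁₀(32.5/2.4) = 64.5 − 22.63 = 41.87 dB SPL.
chiller: 91.6 − 20·log₁₀(13.8/2.4) = 91.6 − 15.19 = 76.41 dB SPL.
pump: 75.5 − 20·log₁₀(18.4/2.4) = 75.5 − 17.69 = 57.81 dB SPL.
fan: 77.2 − 20·log₁₀(20.9/2.4) = 77.2 − 18.80 = 58.40 dB SPL.
Σ 10^(L/10) = 4.503e+07 → L_total = 10·log₁₀(4.503e+07) = 76.53 dB SPL.

76.5 dB SPL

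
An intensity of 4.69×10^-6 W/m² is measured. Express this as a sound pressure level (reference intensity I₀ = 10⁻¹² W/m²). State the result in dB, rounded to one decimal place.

L = 10·log₁₀(I/I₀) = 10·log₁₀(4.69×10^-6/10⁻¹²) = 10·log₁₀(4.69×10^6).
L = 10·(0.6712 + 6) = 66.71 dB.

66.7 dB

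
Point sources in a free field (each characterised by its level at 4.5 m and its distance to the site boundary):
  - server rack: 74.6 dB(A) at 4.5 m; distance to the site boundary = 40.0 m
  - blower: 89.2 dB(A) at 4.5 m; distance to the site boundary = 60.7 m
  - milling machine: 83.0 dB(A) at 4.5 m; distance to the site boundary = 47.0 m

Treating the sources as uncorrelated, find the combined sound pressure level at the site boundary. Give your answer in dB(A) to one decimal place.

First find each source's level at the receiver (point-source: −20·log₁₀(r/r_ref)), then combine on an intensity basis.
server rack: 74.6 − 20·log₁₀(40.0/4.5) = 74.6 − 18.98 = 55.62 dB(A).
blower: 89.2 − 20·log₁₀(60.7/4.5) = 89.2 − 22.60 = 66.60 dB(A).
milling machine: 83.0 − 20·log₁₀(47.0/4.5) = 83.0 − 20.38 = 62.62 dB(A).
Σ 10^(L/10) = 6.765e+06 → L_total = 10·log₁₀(6.765e+06) = 68.30 dB(A).

68.3 dB(A)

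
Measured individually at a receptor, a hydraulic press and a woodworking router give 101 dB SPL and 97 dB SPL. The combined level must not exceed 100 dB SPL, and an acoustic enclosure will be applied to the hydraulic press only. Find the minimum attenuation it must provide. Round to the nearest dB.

4 dB

The untreated sources together contribute 10^(97/10) = 5.012e+09, i.e. 97.00 dB SPL.
To meet 100 dB SPL overall, the treated hydraulic press may contribute at most 10^(100/10) − 5.012e+09 = 4.988e+09, i.e. 96.98 dB SPL.
Required insertion loss = 101 − 96.98 = 4.02 dB.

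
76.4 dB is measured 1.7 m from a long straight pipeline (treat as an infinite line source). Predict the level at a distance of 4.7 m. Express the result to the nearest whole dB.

Cylindrical spreading from a line source gives a 10·log₁₀(r₂/r₁) drop.
L₂ = 76.4 − 10·log₁₀(4.7/1.7) = 76.4 − 4.416 = 71.98 dB.

72 dB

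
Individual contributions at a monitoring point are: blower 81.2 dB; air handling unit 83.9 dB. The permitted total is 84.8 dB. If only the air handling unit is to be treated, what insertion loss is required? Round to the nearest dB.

The untreated sources together contribute 10^(81.2/10) = 1.318e+08, i.e. 81.20 dB.
The limit corresponds to 10^(84.8/10) = 3.020e+08; subtracting the fixed part leaves 1.702e+08 for the air handling unit, i.e. 82.31 dB.
So the air handling unit must be reduced from 83.9 to 82.31 dB: IL = 1.59 dB.

2 dB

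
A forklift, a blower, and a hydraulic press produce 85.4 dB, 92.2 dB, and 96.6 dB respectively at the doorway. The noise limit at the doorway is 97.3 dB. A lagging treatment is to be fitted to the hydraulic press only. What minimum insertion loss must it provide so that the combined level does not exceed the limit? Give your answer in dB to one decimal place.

Fixed contribution from the other sources: Σ 10^(L/10) = 10^(85.4/10) + 10^(92.2/10) = 2.006e+09 (93.02 dB).
The limit corresponds to 10^(97.3/10) = 5.370e+09; subtracting the fixed part leaves 3.364e+09 for the hydraulic press, i.e. 95.27 dB.
Required insertion loss = 96.6 − 95.27 = 1.33 dB.

1.3 dB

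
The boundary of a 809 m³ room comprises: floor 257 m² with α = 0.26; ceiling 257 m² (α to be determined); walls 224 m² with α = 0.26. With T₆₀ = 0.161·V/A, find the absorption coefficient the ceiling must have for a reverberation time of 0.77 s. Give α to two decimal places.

0.17

From T₆₀ = 0.161·V/A, the target T₆₀ = 0.77 s needs A = 0.161·809/0.77 = 169.15 m².
Absorption from the other surfaces = 257·0.26 + 224·0.26 = 125.06 m², so the ceiling must supply 44.09 m² over 257 m².
α = 44.09/257 = 0.172.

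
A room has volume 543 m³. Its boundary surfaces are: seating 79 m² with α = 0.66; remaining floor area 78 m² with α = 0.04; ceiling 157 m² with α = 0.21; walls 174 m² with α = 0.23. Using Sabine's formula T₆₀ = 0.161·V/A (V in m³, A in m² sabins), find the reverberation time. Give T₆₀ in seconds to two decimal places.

0.68 s

Total absorption A = 79·0.66 + 78·0.04 + 157·0.21 + 174·0.23 = 128.25 m² sabins.
T₆₀ = 0.161·V/A = 0.161·543/128.25 = 0.682 s.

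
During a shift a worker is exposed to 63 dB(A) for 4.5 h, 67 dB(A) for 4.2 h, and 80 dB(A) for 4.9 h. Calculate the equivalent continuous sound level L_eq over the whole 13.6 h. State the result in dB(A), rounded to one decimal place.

75.8 dB(A)

Weight each interval's intensity by its duration and average over T = 13.6 h:
Σ tᵢ·10^(Lᵢ/10) = 4.5·10^(63/10) + 4.2·10^(67/10) + 4.9·10^(80/10) = 5.200e+08.
L_eq = 10·log₁₀(5.200e+08/13.6) = 75.82 dB(A).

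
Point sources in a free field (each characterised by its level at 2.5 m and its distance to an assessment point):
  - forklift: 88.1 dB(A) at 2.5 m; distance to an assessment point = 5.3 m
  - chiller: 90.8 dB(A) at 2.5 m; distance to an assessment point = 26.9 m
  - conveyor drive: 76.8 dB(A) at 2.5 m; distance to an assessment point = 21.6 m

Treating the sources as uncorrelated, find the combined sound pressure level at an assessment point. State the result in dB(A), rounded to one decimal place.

81.9 dB(A)

First find each source's level at the receiver (point-source: −20·log₁₀(r/r_ref)), then combine on an intensity basis.
forklift: 88.1 − 20·log₁₀(5.3/2.5) = 88.1 − 6.53 = 81.57 dB(A).
chiller: 90.8 − 20·log₁₀(26.9/2.5) = 90.8 − 20.64 = 70.16 dB(A).
conveyor drive: 76.8 − 20·log₁₀(21.6/2.5) = 76.8 − 18.73 = 58.07 dB(A).
Σ 10^(L/10) = 1.547e+08 → L_total = 10·log₁₀(1.547e+08) = 81.89 dB(A).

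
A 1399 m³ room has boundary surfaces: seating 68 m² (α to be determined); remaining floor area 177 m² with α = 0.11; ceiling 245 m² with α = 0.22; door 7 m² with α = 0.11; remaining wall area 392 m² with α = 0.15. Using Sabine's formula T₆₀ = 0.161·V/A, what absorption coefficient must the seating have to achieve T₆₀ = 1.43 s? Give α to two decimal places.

A = 0.161·V/T₆₀ = 0.161·1399/1.43 = 157.51 m² sabins.
Absorption from the other surfaces = 177·0.11 + 245·0.22 + 7·0.11 + 392·0.15 = 132.94 m², so the seating must supply 24.57 m² over 68 m².
α = 24.57/68 = 0.361.

0.36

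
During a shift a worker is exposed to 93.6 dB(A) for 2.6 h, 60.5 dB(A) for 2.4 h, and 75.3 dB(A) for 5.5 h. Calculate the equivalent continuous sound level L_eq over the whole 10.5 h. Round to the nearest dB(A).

The energy average is taken in the linear domain: L_eq = 10·log₁₀[(Σ tᵢ·10^(Lᵢ/10))/T], T = 10.5 h.
Σ tᵢ·10^(Lᵢ/10) = 2.6·10^(93.6/10) + 2.4·10^(60.5/10) + 5.5·10^(75.3/10) = 6.145e+09.
L_eq = 10·log₁₀(6.145e+09/10.5) = 87.67 dB(A).

88 dB(A)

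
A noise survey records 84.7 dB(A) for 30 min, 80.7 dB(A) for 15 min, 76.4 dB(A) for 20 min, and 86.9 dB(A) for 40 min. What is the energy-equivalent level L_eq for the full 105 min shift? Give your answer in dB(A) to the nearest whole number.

85 dB(A)

L_eq = 10·log₁₀[(1/T)·Σ tᵢ·10^(Lᵢ/10)] with T = 105 min.
Σ tᵢ·10^(Lᵢ/10) = 30·10^(84.7/10) + 15·10^(80.7/10) + 20·10^(76.4/10) + 40·10^(86.9/10) = 3.108e+10.
L_eq = 10·log₁₀(3.108e+10/105) = 84.71 dB(A).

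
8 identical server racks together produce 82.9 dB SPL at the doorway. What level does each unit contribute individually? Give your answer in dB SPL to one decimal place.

For N identical incoherent sources L_total = L₁ + 10·log₁₀ N, so L₁ = 82.9 − 10·log₁₀(8) = 82.9 − 9.031.

73.9 dB SPL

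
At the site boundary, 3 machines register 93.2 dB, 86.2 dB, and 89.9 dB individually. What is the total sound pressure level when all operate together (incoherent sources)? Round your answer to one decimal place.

95.4 dB

For uncorrelated sources the intensities add, so convert each level to linear form, sum, and take 10·log₁₀ of the total.
Σ 10^(L/10) = 10^(93.2/10) + 10^(86.2/10) + 10^(89.9/10) = 3.483e+09.
L_total = 10·log₁₀(3.483e+09) = 95.42 dB.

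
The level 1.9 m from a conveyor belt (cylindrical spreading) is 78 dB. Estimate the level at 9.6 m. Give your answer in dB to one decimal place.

71.0 dB

For a line source, L₂ = L₁ − 10·log₁₀(r₂/r₁).
L₂ = 78 − 10·log₁₀(9.6/1.9) = 78 − 7.035 = 70.96 dB.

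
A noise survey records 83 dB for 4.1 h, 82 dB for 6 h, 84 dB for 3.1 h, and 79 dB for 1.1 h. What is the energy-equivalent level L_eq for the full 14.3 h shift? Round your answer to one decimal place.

L_eq = 10·log₁₀[(1/T)·Σ tᵢ·10^(Lᵢ/10)] with T = 14.3 h.
Σ tᵢ·10^(Lᵢ/10) = 4.1·10^(83/10) + 6·10^(82/10) + 3.1·10^(84/10) + 1.1·10^(79/10) = 2.635e+09.
L_eq = 10·log₁₀(2.635e+09/14.3) = 82.65 dB.

82.7 dB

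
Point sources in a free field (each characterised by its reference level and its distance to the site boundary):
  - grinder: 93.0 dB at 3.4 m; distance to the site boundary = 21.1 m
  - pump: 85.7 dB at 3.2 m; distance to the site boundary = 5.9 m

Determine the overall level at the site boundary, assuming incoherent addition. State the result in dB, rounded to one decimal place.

82.1 dB

Apply inverse-square spreading to bring every level to the receiver, then sum 10^(L/10).
grinder: 93.0 − 20·log₁₀(21.1/3.4) = 93.0 − 15.86 = 77.14 dB.
pump: 85.7 − 20·log₁₀(5.9/3.2) = 85.7 − 5.31 = 80.39 dB.
Σ 10^(L/10) = 1.611e+08 → L_total = 10·log₁₀(1.611e+08) = 82.07 dB.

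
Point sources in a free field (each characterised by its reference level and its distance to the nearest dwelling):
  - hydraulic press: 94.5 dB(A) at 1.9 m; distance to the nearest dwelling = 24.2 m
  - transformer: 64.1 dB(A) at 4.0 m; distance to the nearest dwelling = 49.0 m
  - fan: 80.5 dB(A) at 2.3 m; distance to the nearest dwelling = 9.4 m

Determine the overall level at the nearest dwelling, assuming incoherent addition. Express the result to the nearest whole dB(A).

First find each source's level at the receiver (point-source: −20·log₁₀(r/r_ref)), then combine on an intensity basis.
hydraulic press: 94.5 − 20·log₁₀(24.2/1.9) = 94.5 − 22.10 = 72.40 dB(A).
transformer: 64.1 − 20·log₁₀(49.0/4.0) = 64.1 − 21.76 = 42.34 dB(A).
fan: 80.5 − 20·log₁₀(9.4/2.3) = 80.5 − 12.23 = 68.27 dB(A).
Σ 10^(L/10) = 2.411e+07 → L_total = 10·log₁₀(2.411e+07) = 73.82 dB(A).

74 dB(A)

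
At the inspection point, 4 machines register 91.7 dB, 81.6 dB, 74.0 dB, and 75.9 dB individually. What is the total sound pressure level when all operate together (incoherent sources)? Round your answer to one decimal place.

For uncorrelated sources the intensities add, so convert each level to linear form, sum, and take 10·log₁₀ of the total.
Σ 10^(L/10) = 10^(91.7/10) + 10^(81.6/10) + 10^(74.0/10) + 10^(75.9/10) = 1.688e+09.
L_total = 10·log₁₀(1.688e+09) = 92.27 dB.

92.3 dB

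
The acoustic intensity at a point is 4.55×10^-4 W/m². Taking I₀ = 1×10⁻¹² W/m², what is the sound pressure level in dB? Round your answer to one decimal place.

86.6 dB

I/I₀ = 4.55×10^-4/10⁻¹² = 4.55×10^8, and L = 10·log₁₀(I/I₀).
L = 10·(0.6580 + 8) = 86.58 dB.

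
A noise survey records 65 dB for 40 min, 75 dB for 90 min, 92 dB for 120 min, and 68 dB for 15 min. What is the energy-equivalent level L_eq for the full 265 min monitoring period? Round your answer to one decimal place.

88.6 dB

L_eq = 10·log₁₀[(1/T)·Σ tᵢ·10^(Lᵢ/10)] with T = 265 min.
Σ tᵢ·10^(Lᵢ/10) = 40·10^(65/10) + 90·10^(75/10) + 120·10^(92/10) + 15·10^(68/10) = 1.933e+11.
L_eq = 10·log₁₀(1.933e+11/265) = 88.63 dB.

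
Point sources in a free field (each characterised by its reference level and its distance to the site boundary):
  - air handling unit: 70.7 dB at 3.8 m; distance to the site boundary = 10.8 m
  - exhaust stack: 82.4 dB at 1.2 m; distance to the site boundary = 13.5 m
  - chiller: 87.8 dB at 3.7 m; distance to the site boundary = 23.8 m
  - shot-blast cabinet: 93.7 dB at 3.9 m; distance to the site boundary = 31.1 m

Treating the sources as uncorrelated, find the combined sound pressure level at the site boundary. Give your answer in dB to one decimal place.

77.3 dB

First find each source's level at the receiver (point-source: −20·log₁₀(r/r_ref)), then combine on an intensity basis.
air handling unit: 70.7 − 20·log₁₀(10.8/3.8) = 70.7 − 9.07 = 61.63 dB.
exhaust stack: 82.4 − 20·log₁₀(13.5/1.2) = 82.4 − 21.02 = 61.38 dB.
chiller: 87.8 − 20·log₁₀(23.8/3.7) = 87.8 − 16.17 = 71.63 dB.
shot-blast cabinet: 93.7 − 20·log₁₀(31.1/3.9) = 93.7 − 18.03 = 75.67 dB.
Σ 10^(L/10) = 5.426e+07 → L_total = 10·log₁₀(5.426e+07) = 77.34 dB.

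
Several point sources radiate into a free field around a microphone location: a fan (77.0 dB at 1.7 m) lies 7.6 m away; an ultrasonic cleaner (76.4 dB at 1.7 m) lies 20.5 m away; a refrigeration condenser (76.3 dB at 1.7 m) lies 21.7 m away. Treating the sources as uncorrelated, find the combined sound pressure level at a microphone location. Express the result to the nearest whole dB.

65 dB

Apply inverse-square spreading to bring every level to the receiver, then sum 10^(L/10).
fan: 77.0 − 20·log₁₀(7.6/1.7) = 77.0 − 13.01 = 63.99 dB.
ultrasonic cleaner: 76.4 − 20·log₁₀(20.5/1.7) = 76.4 − 21.63 = 54.77 dB.
refrigeration condenser: 76.3 − 20·log₁₀(21.7/1.7) = 76.3 − 22.12 = 54.18 dB.
Σ 10^(L/10) = 3.070e+06 → L_total = 10·log₁₀(3.070e+06) = 64.87 dB.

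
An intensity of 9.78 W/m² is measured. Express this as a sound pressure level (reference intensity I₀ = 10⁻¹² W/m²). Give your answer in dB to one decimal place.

129.9 dB

L = 10·log₁₀(I/I₀) = 10·log₁₀(9.78/10⁻¹²) = 10·log₁₀(9.78×10^12).
L = 10·(0.9903 + 12) = 129.90 dB.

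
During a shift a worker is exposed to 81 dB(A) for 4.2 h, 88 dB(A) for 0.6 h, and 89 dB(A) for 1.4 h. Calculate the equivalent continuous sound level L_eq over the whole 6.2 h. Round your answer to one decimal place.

L_eq = 10·log₁₀[(1/T)·Σ tᵢ·10^(Lᵢ/10)] with T = 6.2 h.
Σ tᵢ·10^(Lᵢ/10) = 4.2·10^(81/10) + 0.6·10^(88/10) + 1.4·10^(89/10) = 2.019e+09.
L_eq = 10·log₁₀(2.019e+09/6.2) = 85.13 dB(A).

85.1 dB(A)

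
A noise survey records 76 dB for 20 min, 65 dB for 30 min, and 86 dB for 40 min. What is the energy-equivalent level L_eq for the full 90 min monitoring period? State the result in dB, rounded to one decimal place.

82.7 dB

L_eq = 10·log₁₀[(1/T)·Σ tᵢ·10^(Lᵢ/10)] with T = 90 min.
Σ tᵢ·10^(Lᵢ/10) = 20·10^(76/10) + 30·10^(65/10) + 40·10^(86/10) = 1.682e+10.
L_eq = 10·log₁₀(1.682e+10/90) = 82.71 dB.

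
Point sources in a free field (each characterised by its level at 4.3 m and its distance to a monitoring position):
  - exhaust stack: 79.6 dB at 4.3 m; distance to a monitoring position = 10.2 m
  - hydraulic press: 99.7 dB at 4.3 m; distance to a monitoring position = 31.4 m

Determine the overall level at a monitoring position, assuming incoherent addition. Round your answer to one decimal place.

82.8 dB

Propagate each source to the receiver with L = L_ref − 20·log₁₀(r/r_ref), then add intensities.
exhaust stack: 79.6 − 20·log₁₀(10.2/4.3) = 79.6 − 7.50 = 72.10 dB.
hydraulic press: 99.7 − 20·log₁₀(31.4/4.3) = 99.7 − 17.27 = 82.43 dB.
Σ 10^(L/10) = 1.912e+08 → L_total = 10·log₁₀(1.912e+08) = 82.82 dB.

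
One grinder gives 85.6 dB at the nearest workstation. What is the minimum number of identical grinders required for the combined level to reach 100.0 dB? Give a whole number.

The shortfall is 100.0 − 85.6 = 14.4 dB, and N units add 10·log₁₀ N, so need 10·log₁₀ N ≥ 14.4.
N ≥ 10^(14.4/10) = 27.542, so N = 28.

28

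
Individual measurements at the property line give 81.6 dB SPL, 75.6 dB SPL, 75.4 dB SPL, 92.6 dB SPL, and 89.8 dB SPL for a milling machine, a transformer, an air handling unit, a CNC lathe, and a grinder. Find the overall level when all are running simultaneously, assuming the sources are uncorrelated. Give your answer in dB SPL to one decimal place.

94.8 dB SPL

For uncorrelated sources the intensities add, so convert each level to linear form, sum, and take 10·log₁₀ of the total.
Σ 10^(L/10) = 10^(81.6/10) + 10^(75.6/10) + 10^(75.4/10) + 10^(92.6/10) + 10^(89.8/10) = 2.990e+09.
L_total = 10·log₁₀(2.990e+09) = 94.76 dB SPL.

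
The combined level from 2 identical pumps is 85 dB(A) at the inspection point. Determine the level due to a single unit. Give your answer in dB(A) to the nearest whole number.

82 dB(A)

Dividing the total intensity by 2 lowers the level by 10·log₁₀ 2 = 3.010 dB: L₁ = 85 − 3.010.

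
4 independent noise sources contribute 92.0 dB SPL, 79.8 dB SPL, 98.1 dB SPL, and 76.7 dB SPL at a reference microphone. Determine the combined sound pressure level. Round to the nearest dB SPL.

99 dB SPL

For uncorrelated sources the intensities add, so convert each level to linear form, sum, and take 10·log₁₀ of the total.
Σ 10^(L/10) = 10^(92.0/10) + 10^(79.8/10) + 10^(98.1/10) + 10^(76.7/10) = 8.184e+09.
L_total = 10·log₁₀(8.184e+09) = 99.13 dB SPL.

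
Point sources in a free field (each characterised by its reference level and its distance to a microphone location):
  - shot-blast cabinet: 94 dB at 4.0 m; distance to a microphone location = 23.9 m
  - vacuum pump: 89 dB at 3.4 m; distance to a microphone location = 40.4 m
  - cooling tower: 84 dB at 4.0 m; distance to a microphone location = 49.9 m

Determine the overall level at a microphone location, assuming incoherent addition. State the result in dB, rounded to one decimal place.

Propagate each source to the receiver with L = L_ref − 20·log₁₀(r/r_ref), then add intensities.
shot-blast cabinet: 94 − 20·log₁₀(23.9/4.0) = 94 − 15.53 = 78.47 dB.
vacuum pump: 89 − 20·log₁₀(40.4/3.4) = 89 − 21.50 = 67.50 dB.
cooling tower: 84 − 20·log₁₀(49.9/4.0) = 84 − 21.92 = 62.08 dB.
Σ 10^(L/10) = 7.760e+07 → L_total = 10·log₁₀(7.760e+07) = 78.90 dB.

78.9 dB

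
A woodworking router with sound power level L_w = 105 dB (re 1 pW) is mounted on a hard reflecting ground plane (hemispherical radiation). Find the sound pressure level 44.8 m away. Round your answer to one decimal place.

The power spreads over a hemisphere of area 2π·r², so L_p = L_w − 10·log₁₀(2π·r²).
2π·r² = 1.261e+04 m², 10·log₁₀ of that is 41.007 dB.
L_p = 105 − 41.007 = 63.99 dB.

64.0 dB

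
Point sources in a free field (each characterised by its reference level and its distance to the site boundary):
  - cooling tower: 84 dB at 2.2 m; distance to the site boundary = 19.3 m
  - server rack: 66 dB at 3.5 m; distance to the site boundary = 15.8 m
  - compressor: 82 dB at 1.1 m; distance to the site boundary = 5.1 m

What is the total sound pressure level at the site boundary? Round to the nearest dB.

70 dB

Apply inverse-square spreading to bring every level to the receiver, then sum 10^(L/10).
cooling tower: 84 − 20·log₁₀(19.3/2.2) = 84 − 18.86 = 65.14 dB.
server rack: 66 − 20·log₁₀(15.8/3.5) = 66 − 13.09 = 52.91 dB.
compressor: 82 − 20·log₁₀(5.1/1.1) = 82 − 13.32 = 68.68 dB.
Σ 10^(L/10) = 1.083e+07 → L_total = 10·log₁₀(1.083e+07) = 70.35 dB.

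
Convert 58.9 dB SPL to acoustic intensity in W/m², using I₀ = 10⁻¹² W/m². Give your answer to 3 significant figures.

I = I₀·10^(L/10) = 10⁻¹² × 10^(58.9/10) = 10^(-6.110).

7.76e-07 W/m²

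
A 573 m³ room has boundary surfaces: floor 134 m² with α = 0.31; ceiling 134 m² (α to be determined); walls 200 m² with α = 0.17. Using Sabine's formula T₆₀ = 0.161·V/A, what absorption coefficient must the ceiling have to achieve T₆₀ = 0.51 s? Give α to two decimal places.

A = 0.161·V/T₆₀ = 0.161·573/0.51 = 180.89 m² sabins.
Absorption from the other surfaces = 134·0.31 + 200·0.17 = 75.54 m², so the ceiling must supply 105.35 m² over 134 m².
α = 105.35/134 = 0.786.

0.79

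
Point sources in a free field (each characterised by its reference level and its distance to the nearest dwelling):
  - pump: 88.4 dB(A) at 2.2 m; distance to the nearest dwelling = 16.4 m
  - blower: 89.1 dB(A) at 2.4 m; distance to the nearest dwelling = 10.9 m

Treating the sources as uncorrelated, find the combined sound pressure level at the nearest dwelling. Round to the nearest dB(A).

77 dB(A)

Apply inverse-square spreading to bring every level to the receiver, then sum 10^(L/10).
pump: 88.4 − 20·log₁₀(16.4/2.2) = 88.4 − 17.45 = 70.95 dB(A).
blower: 89.1 − 20·log₁₀(10.9/2.4) = 89.1 − 13.14 = 75.96 dB(A).
Σ 10^(L/10) = 5.186e+07 → L_total = 10·log₁₀(5.186e+07) = 77.15 dB(A).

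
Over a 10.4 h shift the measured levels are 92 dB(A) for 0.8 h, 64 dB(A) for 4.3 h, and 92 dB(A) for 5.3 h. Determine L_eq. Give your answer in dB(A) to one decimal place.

L_eq = 10·log₁₀[(1/T)·Σ tᵢ·10^(Lᵢ/10)] with T = 10.4 h.
Σ tᵢ·10^(Lᵢ/10) = 0.8·10^(92/10) + 4.3·10^(64/10) + 5.3·10^(92/10) = 9.679e+09.
L_eq = 10·log₁₀(9.679e+09/10.4) = 89.69 dB(A).

89.7 dB(A)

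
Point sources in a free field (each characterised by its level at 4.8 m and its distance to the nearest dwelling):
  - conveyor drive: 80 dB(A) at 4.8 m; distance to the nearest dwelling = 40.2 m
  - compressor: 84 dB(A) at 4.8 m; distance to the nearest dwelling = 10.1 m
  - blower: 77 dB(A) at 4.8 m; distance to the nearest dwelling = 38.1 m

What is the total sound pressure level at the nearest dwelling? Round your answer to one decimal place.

77.7 dB(A)

First find each source's level at the receiver (point-source: −20·log₁₀(r/r_ref)), then combine on an intensity basis.
conveyor drive: 80 − 20·log₁₀(40.2/4.8) = 80 − 18.46 = 61.54 dB(A).
compressor: 84 − 20·log₁₀(10.1/4.8) = 84 − 6.46 = 77.54 dB(A).
blower: 77 − 20·log₁₀(38.1/4.8) = 77 − 17.99 = 59.01 dB(A).
Σ 10^(L/10) = 5.895e+07 → L_total = 10·log₁₀(5.895e+07) = 77.71 dB(A).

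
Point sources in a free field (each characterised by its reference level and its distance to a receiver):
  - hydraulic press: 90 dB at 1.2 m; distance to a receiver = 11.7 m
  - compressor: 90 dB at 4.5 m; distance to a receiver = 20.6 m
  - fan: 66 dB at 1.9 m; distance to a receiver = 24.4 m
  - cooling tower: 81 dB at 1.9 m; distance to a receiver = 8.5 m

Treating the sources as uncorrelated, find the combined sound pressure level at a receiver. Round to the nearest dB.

Apply inverse-square spreading to bring every level to the receiver, then sum 10^(L/10).
hydraulic press: 90 − 20·log₁₀(11.7/1.2) = 90 − 19.78 = 70.22 dB.
compressor: 90 − 20·log₁₀(20.6/4.5) = 90 − 13.21 = 76.79 dB.
fan: 66 − 20·log₁₀(24.4/1.9) = 66 − 22.17 = 43.83 dB.
cooling tower: 81 − 20·log₁₀(8.5/1.9) = 81 − 13.01 = 67.99 dB.
Σ 10^(L/10) = 6.455e+07 → L_total = 10·log₁₀(6.455e+07) = 78.10 dB.

78 dB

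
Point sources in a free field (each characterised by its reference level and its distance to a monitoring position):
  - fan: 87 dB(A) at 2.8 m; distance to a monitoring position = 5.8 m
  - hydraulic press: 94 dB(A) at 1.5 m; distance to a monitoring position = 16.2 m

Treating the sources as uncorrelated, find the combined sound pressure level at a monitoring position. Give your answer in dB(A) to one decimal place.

Propagate each source to the receiver with L = L_ref − 20·log₁₀(r/r_ref), then add intensities.
fan: 87 − 20·log₁₀(5.8/2.8) = 87 − 6.33 = 80.67 dB(A).
hydraulic press: 94 − 20·log₁₀(16.2/1.5) = 94 − 20.67 = 73.33 dB(A).
Σ 10^(L/10) = 1.383e+08 → L_total = 10·log₁₀(1.383e+08) = 81.41 dB(A).

81.4 dB(A)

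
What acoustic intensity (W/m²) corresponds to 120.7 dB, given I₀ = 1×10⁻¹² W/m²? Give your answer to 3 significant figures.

1.17 W/m²

I = I₀·10^(L/10) = 10⁻¹² × 10^(120.7/10) = 10^(0.070).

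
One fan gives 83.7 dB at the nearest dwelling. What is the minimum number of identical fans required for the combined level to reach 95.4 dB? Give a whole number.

The shortfall is 95.4 − 83.7 = 11.7 dB, and N units add 10·log₁₀ N, so need 10·log₁₀ N ≥ 11.7.
N ≥ 10^(11.7/10) = 14.791, so N = 15.

15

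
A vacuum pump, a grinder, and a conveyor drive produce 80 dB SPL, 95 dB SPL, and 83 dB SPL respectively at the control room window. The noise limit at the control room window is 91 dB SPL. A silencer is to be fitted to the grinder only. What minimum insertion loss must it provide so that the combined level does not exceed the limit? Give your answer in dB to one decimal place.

5.2 dB

The untreated sources together contribute 10^(80/10) + 10^(83/10) = 2.995e+08, i.e. 84.76 dB SPL.
The limit corresponds to 10^(91/10) = 1.259e+09; subtracting the fixed part leaves 9.594e+08 for the grinder, i.e. 89.82 dB SPL.
So the grinder must be reduced from 95 to 89.82 dB SPL: IL = 5.18 dB.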